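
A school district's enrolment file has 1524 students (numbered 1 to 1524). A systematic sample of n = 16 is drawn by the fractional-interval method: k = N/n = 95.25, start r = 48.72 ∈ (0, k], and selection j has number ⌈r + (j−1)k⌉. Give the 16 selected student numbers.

j=1: r + 0k = 48.72 → ⌈·⌉ = 49
j=2: r + 1k = 143.97 → ⌈·⌉ = 144
j=3: r + 2k = 239.22 → ⌈·⌉ = 240
j=4: r + 3k = 334.47 → ⌈·⌉ = 335
j=5: r + 4k = 429.72 → ⌈·⌉ = 430
j=6: r + 5k = 524.97 → ⌈·⌉ = 525
j=7: r + 6k = 620.22 → ⌈·⌉ = 621
j=8: r + 7k = 715.47 → ⌈·⌉ = 716
j=9: r + 8k = 810.72 → ⌈·⌉ = 811
j=10: r + 9k = 905.97 → ⌈·⌉ = 906
j=11: r + 10k = 1001.22 → ⌈·⌉ = 1002
j=12: r + 11k = 1096.47 → ⌈·⌉ = 1097
j=13: r + 12k = 1191.72 → ⌈·⌉ = 1192
j=14: r + 13k = 1286.97 → ⌈·⌉ = 1287
j=15: r + 14k = 1382.22 → ⌈·⌉ = 1383
j=16: r + 15k = 1477.47 → ⌈·⌉ = 1478

49, 144, 240, 335, 430, 525, 621, 716, 811, 906, 1002, 1097, 1192, 1287, 1383, 1478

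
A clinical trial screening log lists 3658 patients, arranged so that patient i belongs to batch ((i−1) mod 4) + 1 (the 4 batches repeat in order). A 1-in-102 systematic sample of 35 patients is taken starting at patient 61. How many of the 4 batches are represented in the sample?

Consecutive selections differ by k = 102, so their batch numbers differ by 102 mod 4 = 2.
gcd(102, 4) = 2, so the sample visits 4/2 = 2 distinct residues mod 4.
Start 61 is batch 1; the batches hit are 1, 3.

2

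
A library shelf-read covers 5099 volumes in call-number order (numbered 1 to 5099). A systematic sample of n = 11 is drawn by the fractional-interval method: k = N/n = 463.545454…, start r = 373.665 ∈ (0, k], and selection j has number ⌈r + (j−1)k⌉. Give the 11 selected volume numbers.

374, 838, 1301, 1765, 2228, 2692, 3155, 3619, 4083, 4546, 5010

j=1: r + 0k = 373.665 → ⌈·⌉ = 374
j=2: r + 1k = 837.210454… → ⌈·⌉ = 838
j=3: r + 2k = 1300.755909… → ⌈·⌉ = 1301
j=4: r + 3k = 1764.301363… → ⌈·⌉ = 1765
j=5: r + 4k = 2227.846818… → ⌈·⌉ = 2228
j=6: r + 5k = 2691.392272… → ⌈·⌉ = 2692
j=7: r + 6k = 3154.937727… → ⌈·⌉ = 3155
j=8: r + 7k = 3618.483181… → ⌈·⌉ = 3619
j=9: r + 8k = 4082.028636… → ⌈·⌉ = 4083
j=10: r + 9k = 4545.574090… → ⌈·⌉ = 4546
j=11: r + 10k = 5009.119545… → ⌈·⌉ = 5010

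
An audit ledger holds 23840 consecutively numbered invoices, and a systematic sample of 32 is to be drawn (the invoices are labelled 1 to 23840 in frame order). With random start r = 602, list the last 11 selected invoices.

16247, 16992, 17737, 18482, 19227, 19972, 20717, 21462, 22207, 22952, 23697

k = N/n = 23840/32 = 745
22nd selection = 602 + 21×745 = 16247
23rd: 16247 + 745 = 16992
24th: 16992 + 745 = 17737
25th: 17737 + 745 = 18482
26th: 18482 + 745 = 19227
27th: 19227 + 745 = 19972
28th: 19972 + 745 = 20717
29th: 20717 + 745 = 21462
30th: 21462 + 745 = 22207
31st: 22207 + 745 = 22952
32nd: 22952 + 745 = 23697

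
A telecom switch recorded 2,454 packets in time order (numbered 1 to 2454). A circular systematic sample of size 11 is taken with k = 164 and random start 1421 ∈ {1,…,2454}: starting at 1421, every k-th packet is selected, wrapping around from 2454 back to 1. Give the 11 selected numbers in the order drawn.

Selection 1: 1421
Selection 2: 1421 + 164 = 1585
Selection 3: 1585 + 164 = 1749
Selection 4: 1749 + 164 = 1913
Selection 5: 1913 + 164 = 2077
Selection 6: 2077 + 164 = 2241
Selection 7: 2241 + 164 = 2405
Selection 8: 2405 + 164 = 2569 → 2569 − 2454 = 115
Selection 9: 115 + 164 = 279
Selection 10: 279 + 164 = 443
Selection 11: 443 + 164 = 607

1421, 1585, 1749, 1913, 2077, 2241, 2405, 115, 279, 443, 607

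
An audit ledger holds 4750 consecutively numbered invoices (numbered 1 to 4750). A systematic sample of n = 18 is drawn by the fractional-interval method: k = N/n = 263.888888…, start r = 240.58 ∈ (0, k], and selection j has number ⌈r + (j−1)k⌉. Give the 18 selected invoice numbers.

241, 505, 769, 1033, 1297, 1561, 1824, 2088, 2352, 2616, 2880, 3144, 3408, 3672, 3936, 4199, 4463, 4727

j=1: r + 0k = 240.58 → ⌈·⌉ = 241
j=2: r + 1k = 504.468888… → ⌈·⌉ = 505
j=3: r + 2k = 768.357777… → ⌈·⌉ = 769
j=4: r + 3k = 1032.246666… → ⌈·⌉ = 1033
j=5: r + 4k = 1296.135555… → ⌈·⌉ = 1297
j=6: r + 5k = 1560.024444… → ⌈·⌉ = 1561
j=7: r + 6k = 1823.913333… → ⌈·⌉ = 1824
j=8: r + 7k = 2087.802222… → ⌈·⌉ = 2088
j=9: r + 8k = 2351.691111… → ⌈·⌉ = 2352
j=10: r + 9k = 2615.58 → ⌈·⌉ = 2616
j=11: r + 10k = 2879.468888… → ⌈·⌉ = 2880
j=12: r + 11k = 3143.357777… → ⌈·⌉ = 3144
j=13: r + 12k = 3407.246666… → ⌈·⌉ = 3408
j=14: r + 13k = 3671.135555… → ⌈·⌉ = 3672
j=15: r + 14k = 3935.024444… → ⌈·⌉ = 3936
j=16: r + 15k = 4198.913333… → ⌈·⌉ = 4199
j=17: r + 16k = 4462.802222… → ⌈·⌉ = 4463
j=18: r + 17k = 4726.691111… → ⌈·⌉ = 4727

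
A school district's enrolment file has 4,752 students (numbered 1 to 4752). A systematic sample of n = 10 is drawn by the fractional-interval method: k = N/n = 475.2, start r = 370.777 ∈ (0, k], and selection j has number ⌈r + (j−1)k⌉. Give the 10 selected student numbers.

371, 846, 1322, 1797, 2272, 2747, 3222, 3698, 4173, 4648

j=1: r + 0k = 370.777 → ⌈·⌉ = 371
j=2: r + 1k = 845.977 → ⌈·⌉ = 846
j=3: r + 2k = 1321.177 → ⌈·⌉ = 1322
j=4: r + 3k = 1796.377 → ⌈·⌉ = 1797
j=5: r + 4k = 2271.577 → ⌈·⌉ = 2272
j=6: r + 5k = 2746.777 → ⌈·⌉ = 2747
j=7: r + 6k = 3221.977 → ⌈·⌉ = 3222
j=8: r + 7k = 3697.177 → ⌈·⌉ = 3698
j=9: r + 8k = 4172.377 → ⌈·⌉ = 4173
j=10: r + 9k = 4647.577 → ⌈·⌉ = 4648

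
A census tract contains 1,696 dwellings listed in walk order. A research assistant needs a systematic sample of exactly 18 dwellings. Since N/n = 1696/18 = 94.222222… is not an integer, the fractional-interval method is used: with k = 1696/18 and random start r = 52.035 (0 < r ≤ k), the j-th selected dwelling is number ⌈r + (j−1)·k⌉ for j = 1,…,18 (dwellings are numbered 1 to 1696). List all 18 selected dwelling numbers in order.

53, 147, 241, 335, 429, 524, 618, 712, 806, 901, 995, 1089, 1183, 1277, 1372, 1466, 1560, 1654

j=1: r + 0k = 52.035 → ⌈·⌉ = 53
j=2: r + 1k = 146.257222… → ⌈·⌉ = 147
j=3: r + 2k = 240.479444… → ⌈·⌉ = 241
j=4: r + 3k = 334.701666… → ⌈·⌉ = 335
j=5: r + 4k = 428.923888… → ⌈·⌉ = 429
j=6: r + 5k = 523.146111… → ⌈·⌉ = 524
j=7: r + 6k = 617.368333… → ⌈·⌉ = 618
j=8: r + 7k = 711.590555… → ⌈·⌉ = 712
j=9: r + 8k = 805.812777… → ⌈·⌉ = 806
j=10: r + 9k = 900.035 → ⌈·⌉ = 901
j=11: r + 10k = 994.257222… → ⌈·⌉ = 995
j=12: r + 11k = 1088.479444… → ⌈·⌉ = 1089
j=13: r + 12k = 1182.701666… → ⌈·⌉ = 1183
j=14: r + 13k = 1276.923888… → ⌈·⌉ = 1277
j=15: r + 14k = 1371.146111… → ⌈·⌉ = 1372
j=16: r + 15k = 1465.368333… → ⌈·⌉ = 1466
j=17: r + 16k = 1559.590555… → ⌈·⌉ = 1560
j=18: r + 17k = 1653.812777… → ⌈·⌉ = 1654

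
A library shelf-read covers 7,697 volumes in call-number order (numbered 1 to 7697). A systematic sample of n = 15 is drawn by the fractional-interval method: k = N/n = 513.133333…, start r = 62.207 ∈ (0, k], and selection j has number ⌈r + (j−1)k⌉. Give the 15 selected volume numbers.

63, 576, 1089, 1602, 2115, 2628, 3142, 3655, 4168, 4681, 5194, 5707, 6220, 6733, 7247

j=1: r + 0k = 62.207 → ⌈·⌉ = 63
j=2: r + 1k = 575.340333… → ⌈·⌉ = 576
j=3: r + 2k = 1088.473666… → ⌈·⌉ = 1089
j=4: r + 3k = 1601.607 → ⌈·⌉ = 1602
j=5: r + 4k = 2114.740333… → ⌈·⌉ = 2115
j=6: r + 5k = 2627.873666… → ⌈·⌉ = 2628
j=7: r + 6k = 3141.007 → ⌈·⌉ = 3142
j=8: r + 7k = 3654.140333… → ⌈·⌉ = 3655
j=9: r + 8k = 4167.273666… → ⌈·⌉ = 4168
j=10: r + 9k = 4680.407 → ⌈·⌉ = 4681
j=11: r + 10k = 5193.540333… → ⌈·⌉ = 5194
j=12: r + 11k = 5706.673666… → ⌈·⌉ = 5707
j=13: r + 12k = 6219.807 → ⌈·⌉ = 6220
j=14: r + 13k = 6732.940333… → ⌈·⌉ = 6733
j=15: r + 14k = 7246.073666… → ⌈·⌉ = 7247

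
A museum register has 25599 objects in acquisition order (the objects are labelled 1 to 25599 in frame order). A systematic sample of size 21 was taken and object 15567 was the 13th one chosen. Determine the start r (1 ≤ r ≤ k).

k = 25599/21 = 1219
r = 15567 − (13−1)×1219 = 15567 − 14628 = 939

939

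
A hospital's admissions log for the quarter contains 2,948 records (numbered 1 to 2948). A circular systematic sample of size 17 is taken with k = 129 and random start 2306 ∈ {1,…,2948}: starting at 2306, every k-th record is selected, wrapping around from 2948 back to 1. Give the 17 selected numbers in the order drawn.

2306, 2435, 2564, 2693, 2822, 3, 132, 261, 390, 519, 648, 777, 906, 1035, 1164, 1293, 1422

Selection 1: 2306
Selection 2: 2306 + 129 = 2435
Selection 3: 2435 + 129 = 2564
Selection 4: 2564 + 129 = 2693
Selection 5: 2693 + 129 = 2822
Selection 6: 2822 + 129 = 2951 → 2951 − 2948 = 3
Selection 7: 3 + 129 = 132
Selection 8: 132 + 129 = 261
Selection 9: 261 + 129 = 390
Selection 10: 390 + 129 = 519
Selection 11: 519 + 129 = 648
Selection 12: 648 + 129 = 777
Selection 13: 777 + 129 = 906
Selection 14: 906 + 129 = 1035
Selection 15: 1035 + 129 = 1164
Selection 16: 1164 + 129 = 1293
Selection 17: 1293 + 129 = 1422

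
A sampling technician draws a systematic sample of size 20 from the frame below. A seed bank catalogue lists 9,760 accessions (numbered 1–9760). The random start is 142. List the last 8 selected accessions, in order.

k = N/n = 9760/20 = 488
13th selection = 142 + 12×488 = 5998
14th: 5998 + 488 = 6486
15th: 6486 + 488 = 6974
16th: 6974 + 488 = 7462
17th: 7462 + 488 = 7950
18th: 7950 + 488 = 8438
19th: 8438 + 488 = 8926
20th: 8926 + 488 = 9414

5998, 6486, 6974, 7462, 7950, 8438, 8926, 9414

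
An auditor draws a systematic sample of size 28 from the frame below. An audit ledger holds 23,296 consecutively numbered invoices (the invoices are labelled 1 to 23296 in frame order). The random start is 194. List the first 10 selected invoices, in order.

k = N/n = 23296/28 = 832
invoice 1: 194
invoice 2: 194 + 832 = 1026
invoice 3: 1026 + 832 = 1858
invoice 4: 1858 + 832 = 2690
invoice 5: 2690 + 832 = 3522
invoice 6: 3522 + 832 = 4354
invoice 7: 4354 + 832 = 5186
invoice 8: 5186 + 832 = 6018
invoice 9: 6018 + 832 = 6850
invoice 10: 6850 + 832 = 7682

194, 1026, 1858, 2690, 3522, 4354, 5186, 6018, 6850, 7682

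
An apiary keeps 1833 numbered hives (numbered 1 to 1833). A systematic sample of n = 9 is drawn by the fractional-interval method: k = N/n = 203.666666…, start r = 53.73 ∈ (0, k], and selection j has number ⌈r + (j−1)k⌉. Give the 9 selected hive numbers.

j=1: r + 0k = 53.73 → ⌈·⌉ = 54
j=2: r + 1k = 257.396666… → ⌈·⌉ = 258
j=3: r + 2k = 461.063333… → ⌈·⌉ = 462
j=4: r + 3k = 664.73 → ⌈·⌉ = 665
j=5: r + 4k = 868.396666… → ⌈·⌉ = 869
j=6: r + 5k = 1072.063333… → ⌈·⌉ = 1073
j=7: r + 6k = 1275.73 → ⌈·⌉ = 1276
j=8: r + 7k = 1479.396666… → ⌈·⌉ = 1480
j=9: r + 8k = 1683.063333… → ⌈·⌉ = 1684

54, 258, 462, 665, 869, 1073, 1276, 1480, 1684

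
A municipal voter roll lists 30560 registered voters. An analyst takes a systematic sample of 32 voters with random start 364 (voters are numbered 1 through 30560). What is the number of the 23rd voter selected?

21374

k = 30560/32 = 955
23rd selection = r + (23−1)·k = 364 + 22×955 = 364 + 21010 = 21374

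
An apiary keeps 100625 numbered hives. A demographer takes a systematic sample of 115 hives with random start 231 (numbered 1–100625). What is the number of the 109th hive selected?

94731

k = 100625/115 = 875
109th selection = r + (109−1)·k = 231 + 108×875 = 231 + 94500 = 94731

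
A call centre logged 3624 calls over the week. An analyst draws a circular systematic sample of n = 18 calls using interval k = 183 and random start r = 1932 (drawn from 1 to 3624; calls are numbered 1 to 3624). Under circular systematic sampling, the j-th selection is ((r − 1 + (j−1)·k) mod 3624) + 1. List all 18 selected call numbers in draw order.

1932, 2115, 2298, 2481, 2664, 2847, 3030, 3213, 3396, 3579, 138, 321, 504, 687, 870, 1053, 1236, 1419

Selection 1: 1932
Selection 2: 1932 + 183 = 2115
Selection 3: 2115 + 183 = 2298
Selection 4: 2298 + 183 = 2481
Selection 5: 2481 + 183 = 2664
Selection 6: 2664 + 183 = 2847
Selection 7: 2847 + 183 = 3030
Selection 8: 3030 + 183 = 3213
Selection 9: 3213 + 183 = 3396
Selection 10: 3396 + 183 = 3579
Selection 11: 3579 + 183 = 3762 → 3762 − 3624 = 138
Selection 12: 138 + 183 = 321
Selection 13: 321 + 183 = 504
Selection 14: 504 + 183 = 687
Selection 15: 687 + 183 = 870
Selection 16: 870 + 183 = 1053
Selection 17: 1053 + 183 = 1236
Selection 18: 1236 + 183 = 1419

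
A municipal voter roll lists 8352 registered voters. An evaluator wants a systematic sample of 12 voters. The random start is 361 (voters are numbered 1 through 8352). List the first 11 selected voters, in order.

k = N/n = 8352/12 = 696
voter 1: 361
voter 2: 361 + 696 = 1057
voter 3: 1057 + 696 = 1753
voter 4: 1753 + 696 = 2449
voter 5: 2449 + 696 = 3145
voter 6: 3145 + 696 = 3841
voter 7: 3841 + 696 = 4537
voter 8: 4537 + 696 = 5233
voter 9: 5233 + 696 = 5929
voter 10: 5929 + 696 = 6625
voter 11: 6625 + 696 = 7321

361, 1057, 1753, 2449, 3145, 3841, 4537, 5233, 5929, 6625, 7321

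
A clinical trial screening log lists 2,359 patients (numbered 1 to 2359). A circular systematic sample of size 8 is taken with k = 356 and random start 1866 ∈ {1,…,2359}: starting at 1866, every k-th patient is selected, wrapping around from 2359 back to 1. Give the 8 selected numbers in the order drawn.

1866, 2222, 219, 575, 931, 1287, 1643, 1999

Selection 1: 1866
Selection 2: 1866 + 356 = 2222
Selection 3: 2222 + 356 = 2578 → 2578 − 2359 = 219
Selection 4: 219 + 356 = 575
Selection 5: 575 + 356 = 931
Selection 6: 931 + 356 = 1287
Selection 7: 1287 + 356 = 1643
Selection 8: 1643 + 356 = 1999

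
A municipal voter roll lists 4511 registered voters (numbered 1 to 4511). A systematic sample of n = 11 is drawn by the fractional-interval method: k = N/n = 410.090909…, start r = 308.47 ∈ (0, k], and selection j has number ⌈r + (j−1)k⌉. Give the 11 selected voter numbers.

309, 719, 1129, 1539, 1949, 2359, 2770, 3180, 3590, 4000, 4410

j=1: r + 0k = 308.47 → ⌈·⌉ = 309
j=2: r + 1k = 718.560909… → ⌈·⌉ = 719
j=3: r + 2k = 1128.651818… → ⌈·⌉ = 1129
j=4: r + 3k = 1538.742727… → ⌈·⌉ = 1539
j=5: r + 4k = 1948.833636… → ⌈·⌉ = 1949
j=6: r + 5k = 2358.924545… → ⌈·⌉ = 2359
j=7: r + 6k = 2769.015454… → ⌈·⌉ = 2770
j=8: r + 7k = 3179.106363… → ⌈·⌉ = 3180
j=9: r + 8k = 3589.197272… → ⌈·⌉ = 3590
j=10: r + 9k = 3999.288181… → ⌈·⌉ = 4000
j=11: r + 10k = 4409.379090… → ⌈·⌉ = 4410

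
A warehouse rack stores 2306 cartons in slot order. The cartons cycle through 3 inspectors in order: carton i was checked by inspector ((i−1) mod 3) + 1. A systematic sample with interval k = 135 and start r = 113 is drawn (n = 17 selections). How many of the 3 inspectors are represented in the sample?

1

Consecutive selections differ by k = 135, so their inspector numbers differ by 135 mod 3 = 0.
gcd(135, 3) = 3, so the sample visits 3/3 = 1 distinct residues mod 3.
Start 113 is inspector 2; the inspectors hit are 2.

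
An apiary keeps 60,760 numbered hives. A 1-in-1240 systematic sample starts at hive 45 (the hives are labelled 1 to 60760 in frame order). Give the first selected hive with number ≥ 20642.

k = 1240
Steps past start: ⌈(20642 − 45)/1240⌉ = ⌈20597/1240⌉ = 17
Selected hive: 45 + 17×1240 = 21125

21125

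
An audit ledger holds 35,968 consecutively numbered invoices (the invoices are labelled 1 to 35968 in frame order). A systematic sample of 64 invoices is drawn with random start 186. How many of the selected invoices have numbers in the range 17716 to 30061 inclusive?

22

k = 35968/64 = 562
First selection ≥ 17716: 186 + ⌈(17716−186)/562⌉·562 = 186 + 32×562 = 18170
Last selection ≤ 30061: 186 + ⌊(30061−186)/562⌋·562 = 186 + 53×562 = 29972
Count = 53 − 32 + 1 = 22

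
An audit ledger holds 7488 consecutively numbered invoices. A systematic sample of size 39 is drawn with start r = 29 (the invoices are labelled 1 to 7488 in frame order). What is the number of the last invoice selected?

k = 7488/39 = 192
39th selection = r + (39−1)·k = 29 + 38×192 = 29 + 7296 = 7325

7325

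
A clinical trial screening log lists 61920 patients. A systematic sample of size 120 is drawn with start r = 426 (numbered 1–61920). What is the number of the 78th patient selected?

k = 61920/120 = 516
78th selection = r + (78−1)·k = 426 + 77×516 = 426 + 39732 = 40158

40158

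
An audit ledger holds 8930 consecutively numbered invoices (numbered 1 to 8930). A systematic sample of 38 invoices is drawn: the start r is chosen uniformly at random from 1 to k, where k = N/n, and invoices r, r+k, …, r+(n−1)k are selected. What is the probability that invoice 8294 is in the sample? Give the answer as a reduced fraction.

k = 8930/38 = 235.
Invoice 8294 is selected iff r ≡ 8294 (mod 235); exactly one such r in {1,…,235}.
Inclusion probability = 1/235.

1/235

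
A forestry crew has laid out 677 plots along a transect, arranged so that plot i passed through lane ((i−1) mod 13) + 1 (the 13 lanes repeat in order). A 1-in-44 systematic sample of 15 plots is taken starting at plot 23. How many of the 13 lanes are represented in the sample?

13

Consecutive selections differ by k = 44, so their lane numbers differ by 44 mod 13 = 5.
gcd(44, 13) = 1, so the sample visits 13/1 = 13 distinct residues mod 13.
Start 23 is lane 10; the lanes hit are 1, 2, 3, 4, 5, 6, 7, 8, 9, 10, 11, 12, 13.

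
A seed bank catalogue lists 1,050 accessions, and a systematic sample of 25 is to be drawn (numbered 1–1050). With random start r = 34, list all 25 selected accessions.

k = N/n = 1050/25 = 42
accession 1: 34
accession 2: 34 + 42 = 76
accession 3: 76 + 42 = 118
accession 4: 118 + 42 = 160
accession 5: 160 + 42 = 202
accession 6: 202 + 42 = 244
accession 7: 244 + 42 = 286
accession 8: 286 + 42 = 328
accession 9: 328 + 42 = 370
accession 10: 370 + 42 = 412
accession 11: 412 + 42 = 454
accession 12: 454 + 42 = 496
accession 13: 496 + 42 = 538
accession 14: 538 + 42 = 580
accession 15: 580 + 42 = 622
accession 16: 622 + 42 = 664
accession 17: 664 + 42 = 706
accession 18: 706 + 42 = 748
accession 19: 748 + 42 = 790
accession 20: 790 + 42 = 832
accession 21: 832 + 42 = 874
accession 22: 874 + 42 = 916
accession 23: 916 + 42 = 958
accession 24: 958 + 42 = 1000
accession 25: 1000 + 42 = 1042

34, 76, 118, 160, 202, 244, 286, 328, 370, 412, 454, 496, 538, 580, 622, 664, 706, 748, 790, 832, 874, 916, 958, 1000, 1042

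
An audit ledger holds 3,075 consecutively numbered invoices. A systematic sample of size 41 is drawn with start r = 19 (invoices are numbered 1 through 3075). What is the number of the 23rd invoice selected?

1669

k = 3075/41 = 75
23rd selection = r + (23−1)·k = 19 + 22×75 = 19 + 1650 = 1669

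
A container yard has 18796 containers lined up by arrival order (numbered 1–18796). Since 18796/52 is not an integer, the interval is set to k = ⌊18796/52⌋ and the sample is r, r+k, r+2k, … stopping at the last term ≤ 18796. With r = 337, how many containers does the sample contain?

52

k = ⌊18796/52⌋ = 361
Achieved size = ⌊(18796 − 337)/361⌋ + 1 = ⌊18459/361⌋ + 1 = 51 + 1 = 52
(last selection: 337 + 51×361 = 18748 ≤ 18796; next would be 19109 > 18796)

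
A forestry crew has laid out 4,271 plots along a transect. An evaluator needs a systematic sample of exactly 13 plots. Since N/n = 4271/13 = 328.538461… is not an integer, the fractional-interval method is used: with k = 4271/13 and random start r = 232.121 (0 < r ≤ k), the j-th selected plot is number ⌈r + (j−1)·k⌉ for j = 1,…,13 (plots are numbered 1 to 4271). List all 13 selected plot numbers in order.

233, 561, 890, 1218, 1547, 1875, 2204, 2532, 2861, 3189, 3518, 3847, 4175

j=1: r + 0k = 232.121 → ⌈·⌉ = 233
j=2: r + 1k = 560.659461… → ⌈·⌉ = 561
j=3: r + 2k = 889.197923… → ⌈·⌉ = 890
j=4: r + 3k = 1217.736384… → ⌈·⌉ = 1218
j=5: r + 4k = 1546.274846… → ⌈·⌉ = 1547
j=6: r + 5k = 1874.813307… → ⌈·⌉ = 1875
j=7: r + 6k = 2203.351769… → ⌈·⌉ = 2204
j=8: r + 7k = 2531.890230… → ⌈·⌉ = 2532
j=9: r + 8k = 2860.428692… → ⌈·⌉ = 2861
j=10: r + 9k = 3188.967153… → ⌈·⌉ = 3189
j=11: r + 10k = 3517.505615… → ⌈·⌉ = 3518
j=12: r + 11k = 3846.044076… → ⌈·⌉ = 3847
j=13: r + 12k = 4174.582538… → ⌈·⌉ = 4175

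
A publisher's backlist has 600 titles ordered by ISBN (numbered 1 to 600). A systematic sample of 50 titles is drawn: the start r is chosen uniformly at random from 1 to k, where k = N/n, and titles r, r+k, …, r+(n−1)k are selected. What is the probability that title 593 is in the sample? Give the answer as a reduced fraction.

1/12

k = 600/50 = 12.
Title 593 is selected iff r ≡ 593 (mod 12); exactly one such r in {1,…,12}.
Inclusion probability = 1/12.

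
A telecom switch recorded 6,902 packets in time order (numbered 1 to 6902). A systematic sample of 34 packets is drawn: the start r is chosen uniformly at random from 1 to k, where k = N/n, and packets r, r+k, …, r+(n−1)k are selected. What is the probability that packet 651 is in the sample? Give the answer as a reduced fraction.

k = 6902/34 = 203.
Packet 651 is selected iff r ≡ 651 (mod 203); exactly one such r in {1,…,203}.
Inclusion probability = 1/203.

1/203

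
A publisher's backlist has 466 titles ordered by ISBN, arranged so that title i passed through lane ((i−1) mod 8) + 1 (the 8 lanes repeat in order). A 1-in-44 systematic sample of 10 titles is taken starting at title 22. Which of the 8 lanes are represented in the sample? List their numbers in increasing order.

Consecutive selections differ by k = 44, so their lane numbers differ by 44 mod 8 = 4.
gcd(44, 8) = 4, so the sample visits 8/4 = 2 distinct residues mod 8.
Start 22 is lane 6; the lanes hit are 2, 6.

2, 6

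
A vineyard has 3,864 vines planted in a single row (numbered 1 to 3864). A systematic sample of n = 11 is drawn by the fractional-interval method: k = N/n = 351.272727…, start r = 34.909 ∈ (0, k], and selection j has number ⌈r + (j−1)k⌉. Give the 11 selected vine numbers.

35, 387, 738, 1089, 1440, 1792, 2143, 2494, 2846, 3197, 3548

j=1: r + 0k = 34.909 → ⌈·⌉ = 35
j=2: r + 1k = 386.181727… → ⌈·⌉ = 387
j=3: r + 2k = 737.454454… → ⌈·⌉ = 738
j=4: r + 3k = 1088.727181… → ⌈·⌉ = 1089
j=5: r + 4k = 1439.999909… → ⌈·⌉ = 1440
j=6: r + 5k = 1791.272636… → ⌈·⌉ = 1792
j=7: r + 6k = 2142.545363… → ⌈·⌉ = 2143
j=8: r + 7k = 2493.818090… → ⌈·⌉ = 2494
j=9: r + 8k = 2845.090818… → ⌈·⌉ = 2846
j=10: r + 9k = 3196.363545… → ⌈·⌉ = 3197
j=11: r + 10k = 3547.636272… → ⌈·⌉ = 3548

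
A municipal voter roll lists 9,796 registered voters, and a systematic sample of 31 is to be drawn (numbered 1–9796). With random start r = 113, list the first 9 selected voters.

113, 429, 745, 1061, 1377, 1693, 2009, 2325, 2641

k = N/n = 9796/31 = 316
voter 1: 113
voter 2: 113 + 316 = 429
voter 3: 429 + 316 = 745
voter 4: 745 + 316 = 1061
voter 5: 1061 + 316 = 1377
voter 6: 1377 + 316 = 1693
voter 7: 1693 + 316 = 2009
voter 8: 2009 + 316 = 2325
voter 9: 2325 + 316 = 2641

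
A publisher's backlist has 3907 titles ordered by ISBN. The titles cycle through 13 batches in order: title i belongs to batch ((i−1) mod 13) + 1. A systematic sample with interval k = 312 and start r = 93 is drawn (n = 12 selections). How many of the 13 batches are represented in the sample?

Consecutive selections differ by k = 312, so their batch numbers differ by 312 mod 13 = 0.
gcd(312, 13) = 13, so the sample visits 13/13 = 1 distinct residues mod 13.
Start 93 is batch 2; the batches hit are 2.

1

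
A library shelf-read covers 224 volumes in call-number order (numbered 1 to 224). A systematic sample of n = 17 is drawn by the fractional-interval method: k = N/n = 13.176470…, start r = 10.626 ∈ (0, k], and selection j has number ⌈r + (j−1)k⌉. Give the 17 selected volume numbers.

j=1: r + 0k = 10.626 → ⌈·⌉ = 11
j=2: r + 1k = 23.802470… → ⌈·⌉ = 24
j=3: r + 2k = 36.978941… → ⌈·⌉ = 37
j=4: r + 3k = 50.155411… → ⌈·⌉ = 51
j=5: r + 4k = 63.331882… → ⌈·⌉ = 64
j=6: r + 5k = 76.508352… → ⌈·⌉ = 77
j=7: r + 6k = 89.684823… → ⌈·⌉ = 90
j=8: r + 7k = 102.861294… → ⌈·⌉ = 103
j=9: r + 8k = 116.037764… → ⌈·⌉ = 117
j=10: r + 9k = 129.214235… → ⌈·⌉ = 130
j=11: r + 10k = 142.390705… → ⌈·⌉ = 143
j=12: r + 11k = 155.567176… → ⌈·⌉ = 156
j=13: r + 12k = 168.743647… → ⌈·⌉ = 169
j=14: r + 13k = 181.920117… → ⌈·⌉ = 182
j=15: r + 14k = 195.096588… → ⌈·⌉ = 196
j=16: r + 15k = 208.273058… → ⌈·⌉ = 209
j=17: r + 16k = 221.449529… → ⌈·⌉ = 222

11, 24, 37, 51, 64, 77, 90, 103, 117, 130, 143, 156, 169, 182, 196, 209, 222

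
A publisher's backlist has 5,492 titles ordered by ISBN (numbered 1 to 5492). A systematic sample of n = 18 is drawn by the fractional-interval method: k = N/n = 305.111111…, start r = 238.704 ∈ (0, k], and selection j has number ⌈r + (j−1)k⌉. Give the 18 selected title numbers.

239, 544, 849, 1155, 1460, 1765, 2070, 2375, 2680, 2985, 3290, 3595, 3901, 4206, 4511, 4816, 5121, 5426

j=1: r + 0k = 238.704 → ⌈·⌉ = 239
j=2: r + 1k = 543.815111… → ⌈·⌉ = 544
j=3: r + 2k = 848.926222… → ⌈·⌉ = 849
j=4: r + 3k = 1154.037333… → ⌈·⌉ = 1155
j=5: r + 4k = 1459.148444… → ⌈·⌉ = 1460
j=6: r + 5k = 1764.259555… → ⌈·⌉ = 1765
j=7: r + 6k = 2069.370666… → ⌈·⌉ = 2070
j=8: r + 7k = 2374.481777… → ⌈·⌉ = 2375
j=9: r + 8k = 2679.592888… → ⌈·⌉ = 2680
j=10: r + 9k = 2984.704 → ⌈·⌉ = 2985
j=11: r + 10k = 3289.815111… → ⌈·⌉ = 3290
j=12: r + 11k = 3594.926222… → ⌈·⌉ = 3595
j=13: r + 12k = 3900.037333… → ⌈·⌉ = 3901
j=14: r + 13k = 4205.148444… → ⌈·⌉ = 4206
j=15: r + 14k = 4510.259555… → ⌈·⌉ = 4511
j=16: r + 15k = 4815.370666… → ⌈·⌉ = 4816
j=17: r + 16k = 5120.481777… → ⌈·⌉ = 5121
j=18: r + 17k = 5425.592888… → ⌈·⌉ = 5426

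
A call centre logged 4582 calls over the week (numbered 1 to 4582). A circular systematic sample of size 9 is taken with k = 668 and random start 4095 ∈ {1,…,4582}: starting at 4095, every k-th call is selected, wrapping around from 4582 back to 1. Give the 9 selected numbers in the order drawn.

4095, 181, 849, 1517, 2185, 2853, 3521, 4189, 275

Selection 1: 4095
Selection 2: 4095 + 668 = 4763 → 4763 − 4582 = 181
Selection 3: 181 + 668 = 849
Selection 4: 849 + 668 = 1517
Selection 5: 1517 + 668 = 2185
Selection 6: 2185 + 668 = 2853
Selection 7: 2853 + 668 = 3521
Selection 8: 3521 + 668 = 4189
Selection 9: 4189 + 668 = 4857 → 4857 − 4582 = 275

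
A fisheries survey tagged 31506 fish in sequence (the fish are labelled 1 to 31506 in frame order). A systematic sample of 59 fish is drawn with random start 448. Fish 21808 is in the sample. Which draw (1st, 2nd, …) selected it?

k = 31506/59 = 534
position = (21808 − 448)/534 + 1 = 21360/534 + 1 = 40 + 1 = 41

41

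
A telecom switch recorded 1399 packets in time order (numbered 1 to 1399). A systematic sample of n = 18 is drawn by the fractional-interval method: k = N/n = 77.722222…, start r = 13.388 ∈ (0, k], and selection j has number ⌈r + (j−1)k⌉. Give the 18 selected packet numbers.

14, 92, 169, 247, 325, 402, 480, 558, 636, 713, 791, 869, 947, 1024, 1102, 1180, 1257, 1335

j=1: r + 0k = 13.388 → ⌈·⌉ = 14
j=2: r + 1k = 91.110222… → ⌈·⌉ = 92
j=3: r + 2k = 168.832444… → ⌈·⌉ = 169
j=4: r + 3k = 246.554666… → ⌈·⌉ = 247
j=5: r + 4k = 324.276888… → ⌈·⌉ = 325
j=6: r + 5k = 401.999111… → ⌈·⌉ = 402
j=7: r + 6k = 479.721333… → ⌈·⌉ = 480
j=8: r + 7k = 557.443555… → ⌈·⌉ = 558
j=9: r + 8k = 635.165777… → ⌈·⌉ = 636
j=10: r + 9k = 712.888 → ⌈·⌉ = 713
j=11: r + 10k = 790.610222… → ⌈·⌉ = 791
j=12: r + 11k = 868.332444… → ⌈·⌉ = 869
j=13: r + 12k = 946.054666… → ⌈·⌉ = 947
j=14: r + 13k = 1023.776888… → ⌈·⌉ = 1024
j=15: r + 14k = 1101.499111… → ⌈·⌉ = 1102
j=16: r + 15k = 1179.221333… → ⌈·⌉ = 1180
j=17: r + 16k = 1256.943555… → ⌈·⌉ = 1257
j=18: r + 17k = 1334.665777… → ⌈·⌉ = 1335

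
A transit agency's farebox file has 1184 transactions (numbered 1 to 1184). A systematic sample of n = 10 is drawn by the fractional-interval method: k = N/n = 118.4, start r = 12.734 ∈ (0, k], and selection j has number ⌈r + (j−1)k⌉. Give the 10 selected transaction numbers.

13, 132, 250, 368, 487, 605, 724, 842, 960, 1079

j=1: r + 0k = 12.734 → ⌈·⌉ = 13
j=2: r + 1k = 131.134 → ⌈·⌉ = 132
j=3: r + 2k = 249.534 → ⌈·⌉ = 250
j=4: r + 3k = 367.934 → ⌈·⌉ = 368
j=5: r + 4k = 486.334 → ⌈·⌉ = 487
j=6: r + 5k = 604.734 → ⌈·⌉ = 605
j=7: r + 6k = 723.134 → ⌈·⌉ = 724
j=8: r + 7k = 841.534 → ⌈·⌉ = 842
j=9: r + 8k = 959.934 → ⌈·⌉ = 960
j=10: r + 9k = 1078.334 → ⌈·⌉ = 1079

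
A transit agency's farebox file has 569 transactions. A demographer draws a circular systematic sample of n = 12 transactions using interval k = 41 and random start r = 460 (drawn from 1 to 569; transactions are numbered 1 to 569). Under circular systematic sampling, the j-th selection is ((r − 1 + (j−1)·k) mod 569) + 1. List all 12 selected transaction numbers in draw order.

460, 501, 542, 14, 55, 96, 137, 178, 219, 260, 301, 342

Selection 1: 460
Selection 2: 460 + 41 = 501
Selection 3: 501 + 41 = 542
Selection 4: 542 + 41 = 583 → 583 − 569 = 14
Selection 5: 14 + 41 = 55
Selection 6: 55 + 41 = 96
Selection 7: 96 + 41 = 137
Selection 8: 137 + 41 = 178
Selection 9: 178 + 41 = 219
Selection 10: 219 + 41 = 260
Selection 11: 260 + 41 = 301
Selection 12: 301 + 41 = 342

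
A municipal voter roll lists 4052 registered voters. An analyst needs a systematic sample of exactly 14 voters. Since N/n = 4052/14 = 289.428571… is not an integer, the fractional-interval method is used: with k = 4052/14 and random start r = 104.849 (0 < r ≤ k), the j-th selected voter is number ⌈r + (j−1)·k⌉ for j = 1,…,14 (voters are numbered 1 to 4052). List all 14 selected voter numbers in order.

j=1: r + 0k = 104.849 → ⌈·⌉ = 105
j=2: r + 1k = 394.277571… → ⌈·⌉ = 395
j=3: r + 2k = 683.706142… → ⌈·⌉ = 684
j=4: r + 3k = 973.134714… → ⌈·⌉ = 974
j=5: r + 4k = 1262.563285… → ⌈·⌉ = 1263
j=6: r + 5k = 1551.991857… → ⌈·⌉ = 1552
j=7: r + 6k = 1841.420428… → ⌈·⌉ = 1842
j=8: r + 7k = 2130.849 → ⌈·⌉ = 2131
j=9: r + 8k = 2420.277571… → ⌈·⌉ = 2421
j=10: r + 9k = 2709.706142… → ⌈·⌉ = 2710
j=11: r + 10k = 2999.134714… → ⌈·⌉ = 3000
j=12: r + 11k = 3288.563285… → ⌈·⌉ = 3289
j=13: r + 12k = 3577.991857… → ⌈·⌉ = 3578
j=14: r + 13k = 3867.420428… → ⌈·⌉ = 3868

105, 395, 684, 974, 1263, 1552, 1842, 2131, 2421, 2710, 3000, 3289, 3578, 3868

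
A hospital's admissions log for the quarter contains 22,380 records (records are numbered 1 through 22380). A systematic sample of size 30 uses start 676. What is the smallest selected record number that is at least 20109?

k = 22380/30 = 746
Steps past start: ⌈(20109 − 676)/746⌉ = ⌈19433/746⌉ = 27
Selected record: 676 + 27×746 = 20818

20818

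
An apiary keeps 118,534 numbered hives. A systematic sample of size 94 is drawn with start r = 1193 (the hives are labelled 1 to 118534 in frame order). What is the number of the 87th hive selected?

k = 118534/94 = 1261
87th selection = r + (87−1)·k = 1193 + 86×1261 = 1193 + 108446 = 109639

109639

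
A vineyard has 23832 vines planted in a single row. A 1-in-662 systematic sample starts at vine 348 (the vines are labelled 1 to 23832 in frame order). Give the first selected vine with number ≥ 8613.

8954

k = 662
Steps past start: ⌈(8613 − 348)/662⌉ = ⌈8265/662⌉ = 13
Selected vine: 348 + 13×662 = 8954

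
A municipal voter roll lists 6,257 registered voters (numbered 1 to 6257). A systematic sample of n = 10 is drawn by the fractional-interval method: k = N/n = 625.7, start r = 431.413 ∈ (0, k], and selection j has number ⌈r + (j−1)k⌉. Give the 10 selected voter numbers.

432, 1058, 1683, 2309, 2935, 3560, 4186, 4812, 5438, 6063

j=1: r + 0k = 431.413 → ⌈·⌉ = 432
j=2: r + 1k = 1057.113 → ⌈·⌉ = 1058
j=3: r + 2k = 1682.813 → ⌈·⌉ = 1683
j=4: r + 3k = 2308.513 → ⌈·⌉ = 2309
j=5: r + 4k = 2934.213 → ⌈·⌉ = 2935
j=6: r + 5k = 3559.913 → ⌈·⌉ = 3560
j=7: r + 6k = 4185.613 → ⌈·⌉ = 4186
j=8: r + 7k = 4811.313 → ⌈·⌉ = 4812
j=9: r + 8k = 5437.013 → ⌈·⌉ = 5438
j=10: r + 9k = 6062.713 → ⌈·⌉ = 6063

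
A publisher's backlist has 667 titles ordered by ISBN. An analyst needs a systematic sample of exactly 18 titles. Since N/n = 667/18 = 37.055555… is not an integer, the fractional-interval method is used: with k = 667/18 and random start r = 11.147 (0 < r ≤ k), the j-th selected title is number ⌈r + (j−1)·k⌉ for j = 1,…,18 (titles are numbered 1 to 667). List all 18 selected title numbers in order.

j=1: r + 0k = 11.147 → ⌈·⌉ = 12
j=2: r + 1k = 48.202555… → ⌈·⌉ = 49
j=3: r + 2k = 85.258111… → ⌈·⌉ = 86
j=4: r + 3k = 122.313666… → ⌈·⌉ = 123
j=5: r + 4k = 159.369222… → ⌈·⌉ = 160
j=6: r + 5k = 196.424777… → ⌈·⌉ = 197
j=7: r + 6k = 233.480333… → ⌈·⌉ = 234
j=8: r + 7k = 270.535888… → ⌈·⌉ = 271
j=9: r + 8k = 307.591444… → ⌈·⌉ = 308
j=10: r + 9k = 344.647 → ⌈·⌉ = 345
j=11: r + 10k = 381.702555… → ⌈·⌉ = 382
j=12: r + 11k = 418.758111… → ⌈·⌉ = 419
j=13: r + 12k = 455.813666… → ⌈·⌉ = 456
j=14: r + 13k = 492.869222… → ⌈·⌉ = 493
j=15: r + 14k = 529.924777… → ⌈·⌉ = 530
j=16: r + 15k = 566.980333… → ⌈·⌉ = 567
j=17: r + 16k = 604.035888… → ⌈·⌉ = 605
j=18: r + 17k = 641.091444… → ⌈·⌉ = 642

12, 49, 86, 123, 160, 197, 234, 271, 308, 345, 382, 419, 456, 493, 530, 567, 605, 642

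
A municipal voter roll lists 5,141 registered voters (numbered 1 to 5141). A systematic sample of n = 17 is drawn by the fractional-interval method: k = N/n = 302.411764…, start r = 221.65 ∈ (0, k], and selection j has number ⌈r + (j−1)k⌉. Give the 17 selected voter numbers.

j=1: r + 0k = 221.65 → ⌈·⌉ = 222
j=2: r + 1k = 524.061764… → ⌈·⌉ = 525
j=3: r + 2k = 826.473529… → ⌈·⌉ = 827
j=4: r + 3k = 1128.885294… → ⌈·⌉ = 1129
j=5: r + 4k = 1431.297058… → ⌈·⌉ = 1432
j=6: r + 5k = 1733.708823… → ⌈·⌉ = 1734
j=7: r + 6k = 2036.120588… → ⌈·⌉ = 2037
j=8: r + 7k = 2338.532352… → ⌈·⌉ = 2339
j=9: r + 8k = 2640.944117… → ⌈·⌉ = 2641
j=10: r + 9k = 2943.355882… → ⌈·⌉ = 2944
j=11: r + 10k = 3245.767647… → ⌈·⌉ = 3246
j=12: r + 11k = 3548.179411… → ⌈·⌉ = 3549
j=13: r + 12k = 3850.591176… → ⌈·⌉ = 3851
j=14: r + 13k = 4153.002941… → ⌈·⌉ = 4154
j=15: r + 14k = 4455.414705… → ⌈·⌉ = 4456
j=16: r + 15k = 4757.826470… → ⌈·⌉ = 4758
j=17: r + 16k = 5060.238235… → ⌈·⌉ = 5061

222, 525, 827, 1129, 1432, 1734, 2037, 2339, 2641, 2944, 3246, 3549, 3851, 4154, 4456, 4758, 5061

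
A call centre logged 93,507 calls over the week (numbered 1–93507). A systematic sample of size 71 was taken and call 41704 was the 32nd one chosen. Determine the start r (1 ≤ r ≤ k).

k = 93507/71 = 1317
r = 41704 − (32−1)×1317 = 41704 − 40827 = 877

877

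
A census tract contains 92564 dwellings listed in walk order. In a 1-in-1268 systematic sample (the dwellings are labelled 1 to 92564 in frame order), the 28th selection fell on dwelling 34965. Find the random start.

729

k = 1268
r = 34965 − (28−1)×1268 = 34965 − 34236 = 729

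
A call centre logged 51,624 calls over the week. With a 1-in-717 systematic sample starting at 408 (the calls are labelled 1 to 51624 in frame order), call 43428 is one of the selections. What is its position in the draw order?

61

k = 717
position = (43428 − 408)/717 + 1 = 43020/717 + 1 = 60 + 1 = 61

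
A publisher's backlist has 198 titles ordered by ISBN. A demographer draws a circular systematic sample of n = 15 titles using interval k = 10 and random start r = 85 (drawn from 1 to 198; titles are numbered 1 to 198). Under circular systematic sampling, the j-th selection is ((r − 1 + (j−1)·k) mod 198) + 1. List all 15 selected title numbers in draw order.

Selection 1: 85
Selection 2: 85 + 10 = 95
Selection 3: 95 + 10 = 105
Selection 4: 105 + 10 = 115
Selection 5: 115 + 10 = 125
Selection 6: 125 + 10 = 135
Selection 7: 135 + 10 = 145
Selection 8: 145 + 10 = 155
Selection 9: 155 + 10 = 165
Selection 10: 165 + 10 = 175
Selection 11: 175 + 10 = 185
Selection 12: 185 + 10 = 195
Selection 13: 195 + 10 = 205 → 205 − 198 = 7
Selection 14: 7 + 10 = 17
Selection 15: 17 + 10 = 27

85, 95, 105, 115, 125, 135, 145, 155, 165, 175, 185, 195, 7, 17, 27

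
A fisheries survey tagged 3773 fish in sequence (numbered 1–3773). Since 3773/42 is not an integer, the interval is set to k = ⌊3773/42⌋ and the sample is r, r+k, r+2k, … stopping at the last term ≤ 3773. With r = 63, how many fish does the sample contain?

k = ⌊3773/42⌋ = 89
Achieved size = ⌊(3773 − 63)/89⌋ + 1 = ⌊3710/89⌋ + 1 = 41 + 1 = 42
(last selection: 63 + 41×89 = 3712 ≤ 3773; next would be 3801 > 3773)

42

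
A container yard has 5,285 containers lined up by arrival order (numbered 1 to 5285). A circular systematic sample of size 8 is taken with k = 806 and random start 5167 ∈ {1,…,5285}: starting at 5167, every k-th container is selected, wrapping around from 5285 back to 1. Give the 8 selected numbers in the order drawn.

5167, 688, 1494, 2300, 3106, 3912, 4718, 239

Selection 1: 5167
Selection 2: 5167 + 806 = 5973 → 5973 − 5285 = 688
Selection 3: 688 + 806 = 1494
Selection 4: 1494 + 806 = 2300
Selection 5: 2300 + 806 = 3106
Selection 6: 3106 + 806 = 3912
Selection 7: 3912 + 806 = 4718
Selection 8: 4718 + 806 = 5524 → 5524 − 5285 = 239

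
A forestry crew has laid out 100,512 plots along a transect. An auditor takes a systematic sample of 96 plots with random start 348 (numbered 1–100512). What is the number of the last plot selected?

99813

k = 100512/96 = 1047
96th selection = r + (96−1)·k = 348 + 95×1047 = 348 + 99465 = 99813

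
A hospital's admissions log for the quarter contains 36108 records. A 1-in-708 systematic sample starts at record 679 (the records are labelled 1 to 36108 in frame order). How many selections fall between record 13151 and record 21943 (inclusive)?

k = 708
First selection ≥ 13151: 679 + ⌈(13151−679)/708⌉·708 = 679 + 18×708 = 13423
Last selection ≤ 21943: 679 + ⌊(21943−679)/708⌋·708 = 679 + 30×708 = 21919
Count = 30 − 18 + 1 = 13

13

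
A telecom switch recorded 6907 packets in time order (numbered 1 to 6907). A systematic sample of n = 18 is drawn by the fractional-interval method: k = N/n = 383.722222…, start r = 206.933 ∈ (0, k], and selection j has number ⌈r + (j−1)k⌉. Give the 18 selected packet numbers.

j=1: r + 0k = 206.933 → ⌈·⌉ = 207
j=2: r + 1k = 590.655222… → ⌈·⌉ = 591
j=3: r + 2k = 974.377444… → ⌈·⌉ = 975
j=4: r + 3k = 1358.099666… → ⌈·⌉ = 1359
j=5: r + 4k = 1741.821888… → ⌈·⌉ = 1742
j=6: r + 5k = 2125.544111… → ⌈·⌉ = 2126
j=7: r + 6k = 2509.266333… → ⌈·⌉ = 2510
j=8: r + 7k = 2892.988555… → ⌈·⌉ = 2893
j=9: r + 8k = 3276.710777… → ⌈·⌉ = 3277
j=10: r + 9k = 3660.433 → ⌈·⌉ = 3661
j=11: r + 10k = 4044.155222… → ⌈·⌉ = 4045
j=12: r + 11k = 4427.877444… → ⌈·⌉ = 4428
j=13: r + 12k = 4811.599666… → ⌈·⌉ = 4812
j=14: r + 13k = 5195.321888… → ⌈·⌉ = 5196
j=15: r + 14k = 5579.044111… → ⌈·⌉ = 5580
j=16: r + 15k = 5962.766333… → ⌈·⌉ = 5963
j=17: r + 16k = 6346.488555… → ⌈·⌉ = 6347
j=18: r + 17k = 6730.210777… → ⌈·⌉ = 6731

207, 591, 975, 1359, 1742, 2126, 2510, 2893, 3277, 3661, 4045, 4428, 4812, 5196, 5580, 5963, 6347, 6731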